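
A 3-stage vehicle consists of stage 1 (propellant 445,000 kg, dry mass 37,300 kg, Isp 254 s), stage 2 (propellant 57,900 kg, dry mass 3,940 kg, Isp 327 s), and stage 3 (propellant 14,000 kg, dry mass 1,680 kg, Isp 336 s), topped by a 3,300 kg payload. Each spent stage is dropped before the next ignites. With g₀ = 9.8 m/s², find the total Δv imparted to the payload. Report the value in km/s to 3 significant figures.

Δv ≈ 12.3 km/s

Ignition mass of stage 1 = 445,000+37,300 + 57,900+3,940 + 14,000+1,680 + 3,300 = 563,120 kg.
Stage 1: m₀ = 563,120 kg, m_f = 563,120 − 445,000 = 118,120 kg; Δv = 254×9.8×ln(4.767) = 2489.2×1.5618 ≈ 3888 m/s.
Stage 2: m₀ = 80,820 kg, m_f = 80,820 − 57,900 = 22,920 kg; Δv = 327×9.8×ln(3.526) = 3204.6×1.2602 ≈ 4038 m/s.
Stage 3: m₀ = 18,980 kg, m_f = 18,980 − 14,000 = 4,980 kg; Δv = 336×9.8×ln(3.811) = 3292.8×1.3380 ≈ 4406 m/s.
Total Δv = 3888 + 4038 + 4406 = 12332 m/s.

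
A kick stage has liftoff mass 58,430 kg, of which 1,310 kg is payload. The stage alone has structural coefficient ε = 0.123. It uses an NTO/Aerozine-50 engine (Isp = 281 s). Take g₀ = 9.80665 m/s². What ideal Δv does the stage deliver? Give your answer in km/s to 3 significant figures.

Stage wet mass = m₀ − payload = 58,430 − 1,310 = 57,120 kg.
Stage dry mass = ε × stage wet mass = 0.123 × 57,120 = 7,025.76 kg.
Burnout mass m_f = stage dry + payload = 7,025.76 + 1,310 = 8,335.76 kg.
v_e = Isp · g₀ = 281 × 9.80665 = 2755.7 m/s.
By the Tsiolkovsky rocket equation, Δv = v_e · ln(58,430/8,335.76) = 2755.7 × ln(7.01) = 2755.7 × 1.9473 ≈ 5366 m/s.

Δv ≈ 5.37 km/s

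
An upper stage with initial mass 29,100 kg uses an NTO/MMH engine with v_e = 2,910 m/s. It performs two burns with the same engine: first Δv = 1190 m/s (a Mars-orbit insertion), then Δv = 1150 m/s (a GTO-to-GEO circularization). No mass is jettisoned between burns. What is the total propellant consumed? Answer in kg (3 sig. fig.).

After the first burn: m = 29100 × exp(−1190/2910.0) = 29100 × 0.66436 = 19,332.9 kg.
After the second burn: m = 19,332.9 × exp(−1150/2910.0) = 19,332.9 × 0.67355 = 13,021.7 kg.
Total propellant = m₀ − m_final = 29100 − 13,021.7 = 16,078.3 kg.

total propellant consumed ≈ 16100 kg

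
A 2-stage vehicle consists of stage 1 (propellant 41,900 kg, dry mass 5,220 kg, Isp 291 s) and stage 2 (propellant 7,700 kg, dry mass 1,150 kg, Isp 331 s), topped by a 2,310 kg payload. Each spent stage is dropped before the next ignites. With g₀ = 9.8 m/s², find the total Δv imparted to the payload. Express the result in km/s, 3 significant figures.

Ignition mass of stage 1 = 41,900+5,220 + 7,700+1,150 + 2,310 = 58,280 kg.
Stage 1: m₀ = 58,280 kg, m_f = 58,280 − 41,900 = 16,380 kg; Δv = 291×9.8×ln(3.558) = 2851.8×1.2692 ≈ 3619 m/s.
Stage 2: m₀ = 11,160 kg, m_f = 11,160 − 7,700 = 3,460 kg; Δv = 331×9.8×ln(3.225) = 3243.8×1.1711 ≈ 3799 m/s.
Total Δv = 3619 + 3799 = 7418 m/s.

Δv ≈ 7.42 km/s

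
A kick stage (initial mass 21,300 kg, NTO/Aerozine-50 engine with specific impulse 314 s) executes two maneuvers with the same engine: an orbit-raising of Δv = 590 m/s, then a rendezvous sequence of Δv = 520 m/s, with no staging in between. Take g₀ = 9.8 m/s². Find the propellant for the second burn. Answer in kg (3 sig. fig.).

v_e = Isp · g₀ = 314 × 9.8 = 3077.2 m/s.
After the first burn: m = 21300 × exp(−590/3077.2) = 21300 × 0.82553 = 17,583.8 kg.
After the second burn: m = 17,583.8 × exp(−520/3077.2) = 17,583.8 × 0.84452 = 14,849.9 kg.
Second-burn propellant = 17,583.8 − 14,849.9 = 2,733.9 kg.

propellant for the second burn ≈ 2730 kg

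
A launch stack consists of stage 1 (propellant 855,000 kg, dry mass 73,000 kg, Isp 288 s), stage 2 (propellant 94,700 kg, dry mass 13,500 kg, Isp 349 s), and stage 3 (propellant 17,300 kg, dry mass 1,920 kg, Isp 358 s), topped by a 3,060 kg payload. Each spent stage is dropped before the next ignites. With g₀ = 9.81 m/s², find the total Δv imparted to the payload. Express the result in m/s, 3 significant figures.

Δv ≈ 14400 m/s

Ignition mass of stage 1 = 855,000+73,000 + 94,700+13,500 + 17,300+1,920 + 3,060 = 1,058,480 kg.
Stage 1: m₀ = 1,058,480 kg, m_f = 1,058,480 − 855,000 = 203,480 kg; Δv = 288×9.81×ln(5.202) = 2825.3×1.6490 ≈ 4659 m/s.
Stage 2: m₀ = 130,480 kg, m_f = 130,480 − 94,700 = 35,780 kg; Δv = 349×9.81×ln(3.647) = 3423.7×1.2938 ≈ 4430 m/s.
Stage 3: m₀ = 22,280 kg, m_f = 22,280 − 17,300 = 4,980 kg; Δv = 358×9.81×ln(4.474) = 3512.0×1.4983 ≈ 5262 m/s.
Total Δv = 4659 + 4430 + 5262 = 14351 m/s.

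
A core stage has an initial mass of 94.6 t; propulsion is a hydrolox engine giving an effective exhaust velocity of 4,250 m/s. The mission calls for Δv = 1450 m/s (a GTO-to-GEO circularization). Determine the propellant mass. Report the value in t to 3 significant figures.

propellant mass ≈ 27.3 t

From the ideal rocket equation, m₀/m_f = exp(Δv / v_e) = exp(1450 / 4250.0) = exp(0.3412) = 1.4066.
m_f = 94.6 / 1.4066 = 67.2544 t, so propellant = m₀ − m_f = 94.6 − 67.2544 = 27.3456 t.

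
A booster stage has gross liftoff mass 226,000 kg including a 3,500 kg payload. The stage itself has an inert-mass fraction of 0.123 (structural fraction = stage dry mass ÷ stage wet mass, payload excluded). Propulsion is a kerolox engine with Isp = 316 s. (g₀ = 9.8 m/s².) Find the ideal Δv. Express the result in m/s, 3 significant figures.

Stage wet mass = m₀ − payload = 226,000 − 3,500 = 222,500 kg.
Stage dry mass = ε × stage wet mass = 0.123 × 222,500 = 27,367.5 kg.
Burnout mass m_f = stage dry + payload = 27,367.5 + 3,500 = 30,867.5 kg.
v_e = Isp · g₀ = 316 × 9.8 = 3096.8 m/s.
From the ideal rocket equation, Δv = v_e · ln(226,000/30,867.5) = 3096.8 × ln(7.322) = 3096.8 × 1.9908 ≈ 6165 m/s.

Δv ≈ 6170 m/s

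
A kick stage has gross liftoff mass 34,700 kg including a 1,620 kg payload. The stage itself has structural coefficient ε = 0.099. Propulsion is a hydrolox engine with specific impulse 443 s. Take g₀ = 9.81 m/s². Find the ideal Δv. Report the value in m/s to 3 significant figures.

Δv ≈ 8510 m/s

Stage wet mass = m₀ − payload = 34,700 − 1,620 = 33,080 kg.
Stage dry mass = ε × stage wet mass = 0.099 × 33,080 = 3,274.92 kg.
Burnout mass m_f = stage dry + payload = 3,274.92 + 1,620 = 4,894.92 kg.
v_e = Isp · g₀ = 443 × 9.81 = 4345.8 m/s.
Rocket equation: Δv = v_e · ln(34,700/4,894.92) = 4345.8 × ln(7.089) = 4345.8 × 1.9585 ≈ 8511 m/s.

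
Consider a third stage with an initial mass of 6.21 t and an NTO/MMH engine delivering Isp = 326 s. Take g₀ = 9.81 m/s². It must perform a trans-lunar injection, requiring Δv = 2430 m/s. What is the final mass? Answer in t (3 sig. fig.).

v_e = Isp · g₀ = 326 × 9.81 = 3198.1 m/s.
Rocket equation: m₀/m_f = exp(Δv / v_e) = exp(2430 / 3198.1) = exp(0.7598) = 2.1379.
m_f = m₀ / 2.1379 = 6.21 / 2.1379 = 2.90472 t.

final mass ≈ 2.90 t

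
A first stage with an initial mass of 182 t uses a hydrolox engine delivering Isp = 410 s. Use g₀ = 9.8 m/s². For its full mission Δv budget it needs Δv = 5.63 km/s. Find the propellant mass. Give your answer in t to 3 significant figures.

v_e = Isp · g₀ = 410 × 9.8 = 4018.0 m/s.
m₀/m_f = exp(Δv / v_e) = exp(5630 / 4018.0) = exp(1.4012) = 4.0600.
m_f = 182 / 4.0600 = 44.8276 t, so propellant = m₀ − m_f = 182 − 44.8276 = 137.1724 t.

propellant mass ≈ 137 t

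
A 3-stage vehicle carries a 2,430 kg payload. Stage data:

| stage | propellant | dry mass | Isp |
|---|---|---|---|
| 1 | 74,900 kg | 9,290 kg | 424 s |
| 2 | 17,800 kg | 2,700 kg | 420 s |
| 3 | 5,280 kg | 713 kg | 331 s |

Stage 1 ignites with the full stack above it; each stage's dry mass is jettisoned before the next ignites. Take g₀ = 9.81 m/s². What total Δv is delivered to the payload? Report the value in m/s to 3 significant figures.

Ignition mass of stage 1 = 74,900+9,290 + 17,800+2,700 + 5,280+713 + 2,430 = 113,113 kg.
Stage 1: m₀ = 113,113 kg, m_f = 113,113 − 74,900 = 38,213 kg; Δv = 424×9.81×ln(2.96) = 4159.4×1.0852 ≈ 4514 m/s.
Stage 2: m₀ = 28,923 kg, m_f = 28,923 − 17,800 = 11,123 kg; Δv = 420×9.81×ln(2.6) = 4120.2×0.9556 ≈ 3937 m/s.
Stage 3: m₀ = 8,423 kg, m_f = 8,423 − 5,280 = 3,143 kg; Δv = 331×9.81×ln(2.68) = 3247.1×0.9858 ≈ 3201 m/s.
Total Δv = 4514 + 3937 + 3201 = 11652 m/s.

Δv ≈ 11700 m/s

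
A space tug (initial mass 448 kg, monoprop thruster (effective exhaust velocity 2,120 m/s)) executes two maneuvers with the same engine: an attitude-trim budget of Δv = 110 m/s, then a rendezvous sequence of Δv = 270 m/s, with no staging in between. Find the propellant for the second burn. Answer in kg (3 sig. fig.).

After the first burn: m = 448 × exp(−110/2120.0) = 448 × 0.94944 = 425.349 kg.
After the second burn: m = 425.349 × exp(−270/2120.0) = 425.349 × 0.88042 = 374.486 kg.
Second-burn propellant = 425.349 − 374.486 = 50.863 kg.

propellant for the second burn ≈ 50.9 kg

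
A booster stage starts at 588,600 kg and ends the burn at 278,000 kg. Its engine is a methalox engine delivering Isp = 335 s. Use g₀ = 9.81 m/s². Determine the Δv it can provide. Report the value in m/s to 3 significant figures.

v_e = Isp · g₀ = 335 × 9.81 = 3286.4 m/s.
Using Δv = v_e ln(m₀/m_f): Δv = v_e · ln(m₀/m_f) = 3286.4 × ln(2.117) = 3286.4 × 0.7501 ≈ 2465.2 m/s.

Δv ≈ 2470 m/s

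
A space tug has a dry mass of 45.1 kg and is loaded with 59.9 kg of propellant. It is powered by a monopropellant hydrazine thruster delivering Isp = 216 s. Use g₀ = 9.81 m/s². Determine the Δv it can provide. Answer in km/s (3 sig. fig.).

Δv ≈ 1.79 km/s

v_e = Isp · g₀ = 216 × 9.81 = 2119.0 m/s.
m₀ = m_dry + m_prop = 45.1 + 59.9 = 105 kg.
Δv = v_e · ln(m₀/m_f) = 2119.0 × ln(2.328) = 2119.0 × 0.8451 ≈ 1790.7 m/s.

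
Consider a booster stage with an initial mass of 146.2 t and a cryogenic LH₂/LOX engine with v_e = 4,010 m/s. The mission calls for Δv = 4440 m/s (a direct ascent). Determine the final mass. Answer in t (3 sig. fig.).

final mass ≈ 48.3 t

Using Δv = v_e ln(m₀/m_f): m₀/m_f = exp(Δv / v_e) = exp(4440 / 4010.0) = exp(1.1072) = 3.0260.
m_f = m₀ / 3.0260 = 146.2 / 3.0260 = 48.3146 t.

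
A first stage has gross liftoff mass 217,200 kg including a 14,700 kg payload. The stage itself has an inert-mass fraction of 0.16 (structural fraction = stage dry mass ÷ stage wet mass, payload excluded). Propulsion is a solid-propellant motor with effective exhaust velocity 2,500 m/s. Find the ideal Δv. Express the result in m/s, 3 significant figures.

Stage wet mass = m₀ − payload = 217,200 − 14,700 = 202,500 kg.
Stage dry mass = ε × stage wet mass = 0.16 × 202,500 = 32,400 kg.
Burnout mass m_f = stage dry + payload = 32,400 + 14,700 = 47,100 kg.
Δv = v_e · ln(217,200/47,100) = 2500.0 × ln(4.611) = 2500.0 × 1.5285 ≈ 3821 m/s.

Δv ≈ 3820 m/s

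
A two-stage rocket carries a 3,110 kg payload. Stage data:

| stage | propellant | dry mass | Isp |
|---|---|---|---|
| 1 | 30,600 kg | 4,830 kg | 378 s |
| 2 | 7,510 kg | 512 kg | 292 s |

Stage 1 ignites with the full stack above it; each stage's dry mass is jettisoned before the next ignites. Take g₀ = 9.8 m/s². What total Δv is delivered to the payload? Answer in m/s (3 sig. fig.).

Ignition mass of stage 1 = 30,600+4,830 + 7,510+512 + 3,110 = 46,562 kg.
Stage 1: m₀ = 46,562 kg, m_f = 46,562 − 30,600 = 15,962 kg; Δv = 378×9.8×ln(2.917) = 3704.4×1.0706 ≈ 3966 m/s.
Stage 2: m₀ = 11,132 kg, m_f = 11,132 − 7,510 = 3,622 kg; Δv = 292×9.8×ln(3.073) = 2861.6×1.1228 ≈ 3213 m/s.
Total Δv = 3966 + 3213 = 7179 m/s.

Δv ≈ 7180 m/s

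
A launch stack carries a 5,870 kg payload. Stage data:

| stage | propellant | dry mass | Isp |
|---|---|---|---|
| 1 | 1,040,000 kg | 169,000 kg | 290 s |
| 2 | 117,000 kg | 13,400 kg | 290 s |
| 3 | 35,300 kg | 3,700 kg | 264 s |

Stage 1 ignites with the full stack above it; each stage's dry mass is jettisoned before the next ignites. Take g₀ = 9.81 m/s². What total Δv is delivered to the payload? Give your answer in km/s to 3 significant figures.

Δv ≈ 11.1 km/s

Ignition mass of stage 1 = 1,040,000+169,000 + 117,000+13,400 + 35,300+3,700 + 5,870 = 1,384,270 kg.
Stage 1: m₀ = 1,384,270 kg, m_f = 1,384,270 − 1,040,000 = 344,270 kg; Δv = 290×9.81×ln(4.021) = 2844.9×1.3915 ≈ 3959 m/s.
Stage 2: m₀ = 175,270 kg, m_f = 175,270 − 117,000 = 58,270 kg; Δv = 290×9.81×ln(3.008) = 2844.9×1.1012 ≈ 3133 m/s.
Stage 3: m₀ = 44,870 kg, m_f = 44,870 − 35,300 = 9,570 kg; Δv = 264×9.81×ln(4.689) = 2589.8×1.5451 ≈ 4002 m/s.
Total Δv = 3959 + 3133 + 4002 = 11094 m/s.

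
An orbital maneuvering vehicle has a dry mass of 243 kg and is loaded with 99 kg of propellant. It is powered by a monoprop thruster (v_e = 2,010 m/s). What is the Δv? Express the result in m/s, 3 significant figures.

Δv ≈ 687 m/s

m₀ = m_dry + m_prop = 243 + 99 = 342 kg.
Δv = v_e · ln(m₀/m_f) = 2010.0 × ln(1.407) = 2010.0 × 0.3417 ≈ 686.9 m/s.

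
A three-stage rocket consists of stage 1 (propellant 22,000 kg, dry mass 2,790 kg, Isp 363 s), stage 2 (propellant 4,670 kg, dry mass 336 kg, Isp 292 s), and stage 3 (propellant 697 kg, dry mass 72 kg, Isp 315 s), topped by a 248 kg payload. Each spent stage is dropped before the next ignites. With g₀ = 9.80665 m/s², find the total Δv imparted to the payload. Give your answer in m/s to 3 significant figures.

Δv ≈ 12300 m/s

Ignition mass of stage 1 = 22,000+2,790 + 4,670+336 + 697+72 + 248 = 30,813 kg.
Stage 1: m₀ = 30,813 kg, m_f = 30,813 − 22,000 = 8,813 kg; Δv = 363×9.80665×ln(3.496) = 3559.8×1.2517 ≈ 4456 m/s.
Stage 2: m₀ = 6,023 kg, m_f = 6,023 − 4,670 = 1,353 kg; Δv = 292×9.80665×ln(4.452) = 2863.5×1.4933 ≈ 4276 m/s.
Stage 3: m₀ = 1,017 kg, m_f = 1,017 − 697 = 320 kg; Δv = 315×9.80665×ln(3.178) = 3089.1×1.1563 ≈ 3572 m/s.
Total Δv = 4456 + 4276 + 3572 = 12304 m/s.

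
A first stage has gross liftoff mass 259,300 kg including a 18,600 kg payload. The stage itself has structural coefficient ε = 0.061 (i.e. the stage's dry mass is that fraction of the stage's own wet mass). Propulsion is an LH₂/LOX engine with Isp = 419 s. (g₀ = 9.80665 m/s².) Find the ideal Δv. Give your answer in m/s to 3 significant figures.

Stage wet mass = m₀ − payload = 259,300 − 18,600 = 240,700 kg.
Stage dry mass = ε × stage wet mass = 0.061 × 240,700 = 14,682.7 kg.
Burnout mass m_f = stage dry + payload = 14,682.7 + 18,600 = 33,282.7 kg.
v_e = Isp · g₀ = 419 × 9.80665 = 4109.0 m/s.
Δv = v_e · ln(259,300/33,282.7) = 4109.0 × ln(7.791) = 4109.0 × 2.0529 ≈ 8436 m/s.

Δv ≈ 8440 m/s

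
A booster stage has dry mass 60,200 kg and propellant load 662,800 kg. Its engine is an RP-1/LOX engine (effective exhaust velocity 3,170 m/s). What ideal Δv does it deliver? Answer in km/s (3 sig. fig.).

m₀ = m_dry + m_prop = 60,200 + 662,800 = 723,000 kg.
From the ideal rocket equation, Δv = v_e · ln(m₀/m_f) = 3170.0 × ln(12.01) = 3170.0 × 2.4857 ≈ 7879.8 m/s.

Δv ≈ 7.88 km/s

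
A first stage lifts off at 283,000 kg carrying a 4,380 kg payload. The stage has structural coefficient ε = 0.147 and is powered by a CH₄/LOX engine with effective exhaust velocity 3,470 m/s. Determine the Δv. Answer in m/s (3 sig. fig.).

Stage wet mass = m₀ − payload = 283,000 − 4,380 = 278,620 kg.
Stage dry mass = ε × stage wet mass = 0.147 × 278,620 = 40,957.1 kg.
Burnout mass m_f = stage dry + payload = 40,957.1 + 4,380 = 45,337.1 kg.
Rocket equation: Δv = v_e · ln(283,000/45,337.1) = 3470.0 × ln(6.242) = 3470.0 × 1.8313 ≈ 6355 m/s.

Δv ≈ 6350 m/s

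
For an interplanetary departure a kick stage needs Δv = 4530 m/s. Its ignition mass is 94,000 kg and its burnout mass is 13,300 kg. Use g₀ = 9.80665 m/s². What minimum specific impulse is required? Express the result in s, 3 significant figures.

Isp ≈ 236 s

ln(m₀/m_f) = ln(94000/13300) = ln(7.068) = 1.9555.
From the ideal rocket equation, v_e = Δv / ln(m₀/m_f) = 4530 / 1.9555 = 2316.5 m/s.
Isp = v_e / g₀ = 2316.5 / 9.80665 = 236.2 s.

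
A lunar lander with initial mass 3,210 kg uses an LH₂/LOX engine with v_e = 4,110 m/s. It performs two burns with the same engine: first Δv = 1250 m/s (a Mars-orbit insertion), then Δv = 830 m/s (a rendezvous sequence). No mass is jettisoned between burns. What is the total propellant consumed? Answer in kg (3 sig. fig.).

After the first burn: m = 3210 × exp(−1250/4110.0) = 3210 × 0.73776 = 2,368.21 kg.
After the second burn: m = 2,368.21 × exp(−830/4110.0) = 2,368.21 × 0.81714 = 1,935.16 kg.
Total propellant = m₀ − m_final = 3210 − 1,935.16 = 1,274.84 kg.

total propellant consumed ≈ 1270 kg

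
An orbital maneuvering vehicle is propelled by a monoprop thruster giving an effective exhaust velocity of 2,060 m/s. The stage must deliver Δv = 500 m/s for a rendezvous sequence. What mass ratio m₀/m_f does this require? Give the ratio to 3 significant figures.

By the Tsiolkovsky rocket equation, m₀/m_f = exp(Δv / v_e) = exp(500 / 2060.0) = exp(0.2427) = 1.2747.

mass ratio ≈ 1.27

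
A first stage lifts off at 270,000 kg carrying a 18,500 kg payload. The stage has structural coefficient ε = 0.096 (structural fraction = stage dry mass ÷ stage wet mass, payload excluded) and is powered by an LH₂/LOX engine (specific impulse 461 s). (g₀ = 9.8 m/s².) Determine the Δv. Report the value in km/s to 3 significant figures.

Stage wet mass = m₀ − payload = 270,000 − 18,500 = 251,500 kg.
Stage dry mass = ε × stage wet mass = 0.096 × 251,500 = 24,144 kg.
Burnout mass m_f = stage dry + payload = 24,144 + 18,500 = 42,644 kg.
v_e = Isp · g₀ = 461 × 9.8 = 4517.8 m/s.
Δv = v_e · ln(270,000/42,644) = 4517.8 × ln(6.331) = 4517.8 × 1.8455 ≈ 8338 m/s.

Δv ≈ 8.34 km/s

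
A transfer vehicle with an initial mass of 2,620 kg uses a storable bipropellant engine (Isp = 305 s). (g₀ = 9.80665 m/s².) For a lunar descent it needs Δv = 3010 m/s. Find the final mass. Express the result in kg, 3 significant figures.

v_e = Isp · g₀ = 305 × 9.80665 = 2991.0 m/s.
m₀/m_f = exp(Δv / v_e) = exp(3010 / 2991.0) = exp(1.0063) = 2.7356.
m_f = m₀ / 2.7356 = 2,620 / 2.7356 = 957.742 kg.

final mass ≈ 958 kg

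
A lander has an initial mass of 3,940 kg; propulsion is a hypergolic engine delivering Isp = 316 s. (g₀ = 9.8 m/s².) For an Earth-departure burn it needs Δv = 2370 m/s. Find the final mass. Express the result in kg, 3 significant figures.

v_e = Isp · g₀ = 316 × 9.8 = 3096.8 m/s.
m₀/m_f = exp(Δv / v_e) = exp(2370 / 3096.8) = exp(0.7653) = 2.1497.
m_f = m₀ / 2.1497 = 3,940 / 2.1497 = 1,832.81 kg.

final mass ≈ 1830 kg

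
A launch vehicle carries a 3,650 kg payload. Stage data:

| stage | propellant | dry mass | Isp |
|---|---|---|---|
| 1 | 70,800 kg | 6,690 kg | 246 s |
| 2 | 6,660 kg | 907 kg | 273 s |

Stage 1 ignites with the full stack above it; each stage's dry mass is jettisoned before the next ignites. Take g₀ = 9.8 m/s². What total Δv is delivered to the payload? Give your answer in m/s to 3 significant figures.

Δv ≈ 6270 m/s

Ignition mass of stage 1 = 70,800+6,690 + 6,660+907 + 3,650 = 88,707 kg.
Stage 1: m₀ = 88,707 kg, m_f = 88,707 − 70,800 = 17,907 kg; Δv = 246×9.8×ln(4.954) = 2410.8×1.6001 ≈ 3858 m/s.
Stage 2: m₀ = 11,217 kg, m_f = 11,217 − 6,660 = 4,557 kg; Δv = 273×9.8×ln(2.461) = 2675.4×0.9008 ≈ 2410 m/s.
Total Δv = 3858 + 2410 = 6268 m/s.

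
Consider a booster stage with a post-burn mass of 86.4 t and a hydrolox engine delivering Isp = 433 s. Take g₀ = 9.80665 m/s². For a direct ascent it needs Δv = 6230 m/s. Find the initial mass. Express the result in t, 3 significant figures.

v_e = Isp · g₀ = 433 × 9.80665 = 4246.3 m/s.
From the ideal rocket equation, m₀/m_f = exp(Δv / v_e) = exp(6230 / 4246.3) = exp(1.4672) = 4.3369.
m₀ = m_f × 4.3369 = 86.4 × 4.3369 = 374.708 t.

initial mass ≈ 375 t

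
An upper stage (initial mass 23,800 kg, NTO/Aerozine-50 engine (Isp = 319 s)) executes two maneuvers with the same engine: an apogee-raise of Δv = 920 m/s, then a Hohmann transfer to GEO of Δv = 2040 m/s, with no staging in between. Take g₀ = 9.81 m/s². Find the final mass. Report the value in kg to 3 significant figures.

final mass ≈ 9240 kg

v_e = Isp · g₀ = 319 × 9.81 = 3129.4 m/s.
After the first burn: m = 23800 × exp(−920/3129.4) = 23800 × 0.74529 = 17,737.9 kg.
After the second burn: m = 17,737.9 × exp(−2040/3129.4) = 17,737.9 × 0.52106 = 9,242.51 kg.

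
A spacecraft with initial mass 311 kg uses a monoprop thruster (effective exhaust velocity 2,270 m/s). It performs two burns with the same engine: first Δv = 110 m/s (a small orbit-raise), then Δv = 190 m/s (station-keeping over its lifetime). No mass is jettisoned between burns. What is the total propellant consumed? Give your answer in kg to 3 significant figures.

After the first burn: m = 311 × exp(−110/2270.0) = 311 × 0.95270 = 296.29 kg.
After the second burn: m = 296.29 × exp(−190/2270.0) = 296.29 × 0.91971 = 272.501 kg.
Total propellant = m₀ − m_final = 311 − 272.501 = 38.499 kg.

total propellant consumed ≈ 38.5 kg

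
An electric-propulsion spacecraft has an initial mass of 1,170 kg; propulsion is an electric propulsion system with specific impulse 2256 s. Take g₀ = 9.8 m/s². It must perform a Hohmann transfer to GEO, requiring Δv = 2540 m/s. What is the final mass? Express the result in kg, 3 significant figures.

final mass ≈ 1040 kg

v_e = Isp · g₀ = 2256 × 9.8 = 22108.8 m/s.
From the ideal rocket equation, m₀/m_f = exp(Δv / v_e) = exp(2540 / 22108.8) = exp(0.1149) = 1.1217.
m_f = m₀ / 1.1217 = 1,170 / 1.1217 = 1,043.06 kg.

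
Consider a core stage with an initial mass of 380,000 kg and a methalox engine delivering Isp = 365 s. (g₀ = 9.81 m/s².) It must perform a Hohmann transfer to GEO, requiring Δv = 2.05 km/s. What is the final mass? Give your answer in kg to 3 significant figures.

v_e = Isp · g₀ = 365 × 9.81 = 3580.7 m/s.
From the ideal rocket equation, m₀/m_f = exp(Δv / v_e) = exp(2050 / 3580.7) = exp(0.5725) = 1.7727.
m_f = m₀ / 1.7727 = 380,000 / 1.7727 = 214,362 kg.

final mass ≈ 214000 kg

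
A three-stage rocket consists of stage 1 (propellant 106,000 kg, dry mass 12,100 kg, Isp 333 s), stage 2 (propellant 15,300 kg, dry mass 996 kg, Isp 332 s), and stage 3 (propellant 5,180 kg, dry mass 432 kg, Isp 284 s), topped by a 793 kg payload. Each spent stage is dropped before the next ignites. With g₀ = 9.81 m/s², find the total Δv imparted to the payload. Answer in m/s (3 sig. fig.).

Ignition mass of stage 1 = 106,000+12,100 + 15,300+996 + 5,180+432 + 793 = 140,801 kg.
Stage 1: m₀ = 140,801 kg, m_f = 140,801 − 106,000 = 34,801 kg; Δv = 333×9.81×ln(4.046) = 3266.7×1.3977 ≈ 4566 m/s.
Stage 2: m₀ = 22,701 kg, m_f = 22,701 − 15,300 = 7,401 kg; Δv = 332×9.81×ln(3.067) = 3256.9×1.1208 ≈ 3650 m/s.
Stage 3: m₀ = 6,405 kg, m_f = 6,405 − 5,180 = 1,225 kg; Δv = 284×9.81×ln(5.229) = 2786.0×1.6541 ≈ 4608 m/s.
Total Δv = 4566 + 3650 + 4608 = 12824 m/s.

Δv ≈ 12800 m/s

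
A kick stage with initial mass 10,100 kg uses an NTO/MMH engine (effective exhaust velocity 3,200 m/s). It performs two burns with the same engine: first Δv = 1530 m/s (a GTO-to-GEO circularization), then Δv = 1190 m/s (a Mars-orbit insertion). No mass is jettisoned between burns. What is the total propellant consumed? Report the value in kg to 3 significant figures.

After the first burn: m = 10100 × exp(−1530/3200.0) = 10100 × 0.61994 = 6,261.39 kg.
After the second burn: m = 6,261.39 × exp(−1190/3200.0) = 6,261.39 × 0.68944 = 4,316.85 kg.
Total propellant = m₀ − m_final = 10100 − 4,316.85 = 5,783.15 kg.

total propellant consumed ≈ 5780 kg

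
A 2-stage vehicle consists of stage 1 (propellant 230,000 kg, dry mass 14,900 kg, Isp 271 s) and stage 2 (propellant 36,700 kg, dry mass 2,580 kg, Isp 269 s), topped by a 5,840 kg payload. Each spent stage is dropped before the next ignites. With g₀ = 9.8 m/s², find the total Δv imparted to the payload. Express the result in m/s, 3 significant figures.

Ignition mass of stage 1 = 230,000+14,900 + 36,700+2,580 + 5,840 = 290,020 kg.
Stage 1: m₀ = 290,020 kg, m_f = 290,020 − 230,000 = 60,020 kg; Δv = 271×9.8×ln(4.832) = 2655.8×1.5753 ≈ 4184 m/s.
Stage 2: m₀ = 45,120 kg, m_f = 45,120 − 36,700 = 8,420 kg; Δv = 269×9.8×ln(5.359) = 2636.2×1.6787 ≈ 4425 m/s.
Total Δv = 4184 + 4425 = 8609 m/s.

Δv ≈ 8610 m/s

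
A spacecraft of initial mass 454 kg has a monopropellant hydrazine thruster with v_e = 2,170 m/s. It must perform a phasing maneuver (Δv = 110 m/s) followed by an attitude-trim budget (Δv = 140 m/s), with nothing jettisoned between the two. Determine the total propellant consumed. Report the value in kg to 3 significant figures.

After the first burn: m = 454 × exp(−110/2170.0) = 454 × 0.95057 = 431.559 kg.
After the second burn: m = 431.559 × exp(−140/2170.0) = 431.559 × 0.93752 = 404.595 kg.
Total propellant = m₀ − m_final = 454 − 404.595 = 49.405 kg.

total propellant consumed ≈ 49.4 kg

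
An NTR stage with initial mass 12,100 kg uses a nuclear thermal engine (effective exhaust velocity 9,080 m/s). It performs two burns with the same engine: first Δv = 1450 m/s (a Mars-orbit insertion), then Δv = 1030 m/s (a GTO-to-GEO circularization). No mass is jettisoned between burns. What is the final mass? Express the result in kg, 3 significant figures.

After the first burn: m = 12100 × exp(−1450/9080.0) = 12100 × 0.85241 = 10,314.2 kg.
After the second burn: m = 10,314.2 × exp(−1030/9080.0) = 10,314.2 × 0.89276 = 9,208.11 kg.

final mass ≈ 9210 kg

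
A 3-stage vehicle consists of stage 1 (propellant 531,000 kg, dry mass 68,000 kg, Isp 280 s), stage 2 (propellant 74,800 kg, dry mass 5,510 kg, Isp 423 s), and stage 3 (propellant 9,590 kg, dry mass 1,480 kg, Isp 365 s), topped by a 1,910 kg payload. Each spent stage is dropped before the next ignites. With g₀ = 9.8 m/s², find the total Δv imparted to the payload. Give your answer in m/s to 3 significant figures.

Ignition mass of stage 1 = 531,000+68,000 + 74,800+5,510 + 9,590+1,480 + 1,910 = 692,290 kg.
Stage 1: m₀ = 692,290 kg, m_f = 692,290 − 531,000 = 161,290 kg; Δv = 280×9.8×ln(4.292) = 2744.0×1.4568 ≈ 3997 m/s.
Stage 2: m₀ = 93,290 kg, m_f = 93,290 − 74,800 = 18,490 kg; Δv = 423×9.8×ln(5.045) = 4145.4×1.6185 ≈ 6709 m/s.
Stage 3: m₀ = 12,980 kg, m_f = 12,980 − 9,590 = 3,390 kg; Δv = 365×9.8×ln(3.829) = 3577.0×1.3426 ≈ 4802 m/s.
Total Δv = 3997 + 6709 + 4802 = 15508 m/s.

Δv ≈ 15500 m/s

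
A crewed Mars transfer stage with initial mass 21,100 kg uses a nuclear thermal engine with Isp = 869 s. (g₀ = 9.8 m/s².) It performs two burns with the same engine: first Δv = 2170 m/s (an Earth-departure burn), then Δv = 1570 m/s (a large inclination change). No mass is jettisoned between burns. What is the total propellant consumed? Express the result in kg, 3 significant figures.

total propellant consumed ≈ 7500 kg

v_e = Isp · g₀ = 869 × 9.8 = 8516.2 m/s.
After the first burn: m = 21100 × exp(−2170/8516.2) = 21100 × 0.77506 = 16,353.8 kg.
After the second burn: m = 16,353.8 × exp(−1570/8516.2) = 16,353.8 × 0.83164 = 13,600.5 kg.
Total propellant = m₀ − m_final = 21100 − 13,600.5 = 7,499.5 kg.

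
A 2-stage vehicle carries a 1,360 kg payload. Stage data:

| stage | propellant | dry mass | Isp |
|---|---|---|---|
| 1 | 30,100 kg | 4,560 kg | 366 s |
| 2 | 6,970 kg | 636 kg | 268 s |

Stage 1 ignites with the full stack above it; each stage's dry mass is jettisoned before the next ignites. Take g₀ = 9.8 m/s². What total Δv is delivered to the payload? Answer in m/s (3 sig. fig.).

Ignition mass of stage 1 = 30,100+4,560 + 6,970+636 + 1,360 = 43,626 kg.
Stage 1: m₀ = 43,626 kg, m_f = 43,626 − 30,100 = 13,526 kg; Δv = 366×9.8×ln(3.225) = 3586.8×1.1710 ≈ 4200 m/s.
Stage 2: m₀ = 8,966 kg, m_f = 8,966 − 6,970 = 1,996 kg; Δv = 268×9.8×ln(4.492) = 2626.4×1.5023 ≈ 3946 m/s.
Total Δv = 4200 + 3946 = 8146 m/s.

Δv ≈ 8150 m/s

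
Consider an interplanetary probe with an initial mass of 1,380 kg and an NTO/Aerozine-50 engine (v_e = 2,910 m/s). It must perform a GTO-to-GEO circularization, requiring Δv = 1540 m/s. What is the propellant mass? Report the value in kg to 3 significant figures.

propellant mass ≈ 567 kg

m₀/m_f = exp(Δv / v_e) = exp(1540 / 2910.0) = exp(0.5292) = 1.6976.
m_f = 1,380 / 1.6976 = 812.912 kg, so propellant = m₀ − m_f = 1,380 − 812.912 = 567.088 kg.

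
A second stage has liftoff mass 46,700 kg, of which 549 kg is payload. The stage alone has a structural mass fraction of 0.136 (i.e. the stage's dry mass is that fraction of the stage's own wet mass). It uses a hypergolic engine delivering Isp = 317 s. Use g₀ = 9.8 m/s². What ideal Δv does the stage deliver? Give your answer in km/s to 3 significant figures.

Δv ≈ 5.97 km/s

Stage wet mass = m₀ − payload = 46,700 − 549 = 46,151 kg.
Stage dry mass = ε × stage wet mass = 0.136 × 46,151 = 6,276.54 kg.
Burnout mass m_f = stage dry + payload = 6,276.54 + 549 = 6,825.54 kg.
v_e = Isp · g₀ = 317 × 9.8 = 3106.6 m/s.
By the Tsiolkovsky rocket equation, Δv = v_e · ln(46,700/6,825.54) = 3106.6 × ln(6.842) = 3106.6 × 1.9231 ≈ 5974 m/s.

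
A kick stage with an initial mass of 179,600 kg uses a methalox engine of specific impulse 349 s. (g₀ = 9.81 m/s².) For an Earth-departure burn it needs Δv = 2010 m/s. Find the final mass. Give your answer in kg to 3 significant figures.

v_e = Isp · g₀ = 349 × 9.81 = 3423.7 m/s.
m₀/m_f = exp(Δv / v_e) = exp(2010 / 3423.7) = exp(0.5871) = 1.7987.
m_f = m₀ / 1.7987 = 179,600 / 1.7987 = 99,849.9 kg.

final mass ≈ 99800 kg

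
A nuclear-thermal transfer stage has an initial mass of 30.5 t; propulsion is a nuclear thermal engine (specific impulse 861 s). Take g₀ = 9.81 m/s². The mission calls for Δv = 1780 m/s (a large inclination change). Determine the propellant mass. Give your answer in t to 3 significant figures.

v_e = Isp · g₀ = 861 × 9.81 = 8446.4 m/s.
Rocket equation: m₀/m_f = exp(Δv / v_e) = exp(1780 / 8446.4) = exp(0.2107) = 1.2346.
m_f = 30.5 / 1.2346 = 24.7044 t, so propellant = m₀ − m_f = 30.5 − 24.7044 = 5.7956 t.

propellant mass ≈ 5.80 t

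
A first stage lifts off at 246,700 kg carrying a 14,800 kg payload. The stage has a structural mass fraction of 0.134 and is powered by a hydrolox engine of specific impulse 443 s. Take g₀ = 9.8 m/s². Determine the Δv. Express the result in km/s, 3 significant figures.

Stage wet mass = m₀ − payload = 246,700 − 14,800 = 231,900 kg.
Stage dry mass = ε × stage wet mass = 0.134 × 231,900 = 31,074.6 kg.
Burnout mass m_f = stage dry + payload = 31,074.6 + 14,800 = 45,874.6 kg.
v_e = Isp · g₀ = 443 × 9.8 = 4341.4 m/s.
Δv = v_e · ln(246,700/45,874.6) = 4341.4 × ln(5.378) = 4341.4 × 1.6823 ≈ 7303 m/s.

Δv ≈ 7.30 km/s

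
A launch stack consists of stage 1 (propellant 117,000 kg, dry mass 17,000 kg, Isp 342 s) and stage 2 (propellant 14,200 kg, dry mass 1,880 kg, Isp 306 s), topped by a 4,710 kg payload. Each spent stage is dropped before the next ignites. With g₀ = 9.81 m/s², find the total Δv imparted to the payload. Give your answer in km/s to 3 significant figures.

Ignition mass of stage 1 = 117,000+17,000 + 14,200+1,880 + 4,710 = 154,790 kg.
Stage 1: m₀ = 154,790 kg, m_f = 154,790 − 117,000 = 37,790 kg; Δv = 342×9.81×ln(4.096) = 3355.0×1.4100 ≈ 4731 m/s.
Stage 2: m₀ = 20,790 kg, m_f = 20,790 − 14,200 = 6,590 kg; Δv = 306×9.81×ln(3.155) = 3001.9×1.1489 ≈ 3449 m/s.
Total Δv = 4731 + 3449 = 8180 m/s.

Δv ≈ 8.18 km/s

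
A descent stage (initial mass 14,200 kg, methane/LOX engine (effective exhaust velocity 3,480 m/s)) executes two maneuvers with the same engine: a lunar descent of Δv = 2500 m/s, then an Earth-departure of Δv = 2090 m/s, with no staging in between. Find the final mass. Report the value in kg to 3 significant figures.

After the first burn: m = 14200 × exp(−2500/3480.0) = 14200 × 0.48754 = 6,923.07 kg.
After the second burn: m = 6,923.07 × exp(−2090/3480.0) = 6,923.07 × 0.54850 = 3,797.3 kg.

final mass ≈ 3800 kg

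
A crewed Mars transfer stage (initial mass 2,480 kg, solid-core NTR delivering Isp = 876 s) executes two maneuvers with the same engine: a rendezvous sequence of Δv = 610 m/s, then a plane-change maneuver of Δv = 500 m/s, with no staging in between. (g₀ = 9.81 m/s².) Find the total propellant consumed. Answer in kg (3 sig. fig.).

v_e = Isp · g₀ = 876 × 9.81 = 8593.6 m/s.
After the first burn: m = 2480 × exp(−610/8593.6) = 2480 × 0.93148 = 2,310.07 kg.
After the second burn: m = 2,310.07 × exp(−500/8593.6) = 2,310.07 × 0.94348 = 2,179.5 kg.
Total propellant = m₀ − m_final = 2480 − 2,179.5 = 300.5 kg.

total propellant consumed ≈ 301 kg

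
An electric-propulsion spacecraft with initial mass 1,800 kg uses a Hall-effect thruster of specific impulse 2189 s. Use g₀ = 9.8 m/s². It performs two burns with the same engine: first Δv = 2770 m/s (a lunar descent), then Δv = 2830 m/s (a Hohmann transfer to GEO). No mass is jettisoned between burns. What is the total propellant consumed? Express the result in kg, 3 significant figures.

v_e = Isp · g₀ = 2189 × 9.8 = 21452.2 m/s.
After the first burn: m = 1800 × exp(−2770/21452.2) = 1800 × 0.87886 = 1,581.95 kg.
After the second burn: m = 1,581.95 × exp(−2830/21452.2) = 1,581.95 × 0.87641 = 1,386.44 kg.
Total propellant = m₀ − m_final = 1800 − 1,386.44 = 413.56 kg.

total propellant consumed ≈ 414 kg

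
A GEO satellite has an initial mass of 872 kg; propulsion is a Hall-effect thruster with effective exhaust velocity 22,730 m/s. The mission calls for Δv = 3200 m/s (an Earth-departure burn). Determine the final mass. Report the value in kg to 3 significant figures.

m₀/m_f = exp(Δv / v_e) = exp(3200 / 22730.0) = exp(0.1408) = 1.1512.
m_f = m₀ / 1.1512 = 872 / 1.1512 = 757.47 kg.

final mass ≈ 757 kg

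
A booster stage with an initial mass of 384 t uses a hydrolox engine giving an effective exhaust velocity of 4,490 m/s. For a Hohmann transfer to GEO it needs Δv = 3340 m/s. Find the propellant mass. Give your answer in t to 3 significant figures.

propellant mass ≈ 201 t

m₀/m_f = exp(Δv / v_e) = exp(3340 / 4490.0) = exp(0.7439) = 2.1041.
m_f = 384 / 2.1041 = 182.501 t, so propellant = m₀ − m_f = 384 − 182.501 = 201.499 t.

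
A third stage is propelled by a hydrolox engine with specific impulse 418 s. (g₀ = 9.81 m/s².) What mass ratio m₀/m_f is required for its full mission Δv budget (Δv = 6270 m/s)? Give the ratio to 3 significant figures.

v_e = Isp · g₀ = 418 × 9.81 = 4100.6 m/s.
From the ideal rocket equation, m₀/m_f = exp(Δv / v_e) = exp(6270 / 4100.6) = exp(1.5291) = 4.6138.

mass ratio ≈ 4.61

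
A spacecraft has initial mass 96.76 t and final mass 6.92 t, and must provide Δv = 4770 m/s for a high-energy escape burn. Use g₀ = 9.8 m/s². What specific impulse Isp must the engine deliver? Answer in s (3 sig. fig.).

Isp ≈ 185 s

ln(m₀/m_f) = ln(96760/6920) = ln(13.98) = 2.6378.
Using Δv = v_e ln(m₀/m_f): v_e = Δv / ln(m₀/m_f) = 4770 / 2.6378 = 1808.3 m/s.
Isp = v_e / g₀ = 1808.3 / 9.8 = 184.5 s.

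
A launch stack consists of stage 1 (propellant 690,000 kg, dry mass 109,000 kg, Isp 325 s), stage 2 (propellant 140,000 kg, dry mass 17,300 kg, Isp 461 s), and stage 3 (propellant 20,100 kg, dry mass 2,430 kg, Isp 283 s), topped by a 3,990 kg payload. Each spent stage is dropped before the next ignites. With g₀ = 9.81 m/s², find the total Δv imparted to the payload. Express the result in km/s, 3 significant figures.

Δv ≈ 14.3 km/s

Ignition mass of stage 1 = 690,000+109,000 + 140,000+17,300 + 20,100+2,430 + 3,990 = 982,820 kg.
Stage 1: m₀ = 982,820 kg, m_f = 982,820 − 690,000 = 292,820 kg; Δv = 325×9.81×ln(3.356) = 3188.2×1.2109 ≈ 3861 m/s.
Stage 2: m₀ = 183,820 kg, m_f = 183,820 − 140,000 = 43,820 kg; Δv = 461×9.81×ln(4.195) = 4522.4×1.4339 ≈ 6485 m/s.
Stage 3: m₀ = 26,520 kg, m_f = 26,520 − 20,100 = 6,420 kg; Δv = 283×9.81×ln(4.131) = 2776.2×1.4185 ≈ 3938 m/s.
Total Δv = 3861 + 6485 + 3938 = 14284 m/s.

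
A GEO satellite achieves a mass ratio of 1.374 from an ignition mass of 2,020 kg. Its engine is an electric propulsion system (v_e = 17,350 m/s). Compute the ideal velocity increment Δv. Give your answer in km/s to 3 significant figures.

Δv ≈ 5.51 km/s

Using Δv = v_e ln(m₀/m_f): Δv = v_e · ln(1.374) = 17350.0 × 0.3177 ≈ 5512.5 m/s.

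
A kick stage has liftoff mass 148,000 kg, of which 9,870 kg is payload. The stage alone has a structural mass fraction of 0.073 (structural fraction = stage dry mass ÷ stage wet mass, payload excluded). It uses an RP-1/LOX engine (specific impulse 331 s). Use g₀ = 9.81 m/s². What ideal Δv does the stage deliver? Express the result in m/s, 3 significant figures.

Stage wet mass = m₀ − payload = 148,000 − 9,870 = 138,130 kg.
Stage dry mass = ε × stage wet mass = 0.073 × 138,130 = 10,083.5 kg.
Burnout mass m_f = stage dry + payload = 10,083.5 + 9,870 = 19,953.5 kg.
v_e = Isp · g₀ = 331 × 9.81 = 3247.1 m/s.
From the ideal rocket equation, Δv = v_e · ln(148,000/19,953.5) = 3247.1 × ln(7.417) = 3247.1 × 2.0038 ≈ 6507 m/s.

Δv ≈ 6510 m/s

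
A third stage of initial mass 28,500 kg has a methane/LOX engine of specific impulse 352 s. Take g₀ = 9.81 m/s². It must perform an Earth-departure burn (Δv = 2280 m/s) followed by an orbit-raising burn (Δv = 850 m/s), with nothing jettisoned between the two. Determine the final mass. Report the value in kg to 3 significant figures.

v_e = Isp · g₀ = 352 × 9.81 = 3453.1 m/s.
After the first burn: m = 28500 × exp(−2280/3453.1) = 28500 × 0.51671 = 14,726.2 kg.
After the second burn: m = 14,726.2 × exp(−850/3453.1) = 14,726.2 × 0.78180 = 11,512.9 kg.

final mass ≈ 11500 kg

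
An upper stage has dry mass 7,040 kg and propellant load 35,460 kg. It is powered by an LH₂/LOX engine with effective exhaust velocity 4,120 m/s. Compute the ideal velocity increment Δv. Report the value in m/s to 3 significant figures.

m₀ = m_dry + m_prop = 7,040 + 35,460 = 42,500 kg.
Δv = v_e · ln(m₀/m_f) = 4120.0 × ln(6.037) = 4120.0 × 1.7979 ≈ 7407.3 m/s.

Δv ≈ 7410 m/s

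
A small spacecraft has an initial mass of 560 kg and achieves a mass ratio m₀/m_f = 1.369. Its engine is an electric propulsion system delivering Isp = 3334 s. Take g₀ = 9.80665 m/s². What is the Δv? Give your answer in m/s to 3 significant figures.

v_e = Isp · g₀ = 3334 × 9.80665 = 32695.4 m/s.
Rocket equation: Δv = v_e · ln(1.369) = 32695.4 × 0.3141 ≈ 10269.0 m/s.

Δv ≈ 10300 m/s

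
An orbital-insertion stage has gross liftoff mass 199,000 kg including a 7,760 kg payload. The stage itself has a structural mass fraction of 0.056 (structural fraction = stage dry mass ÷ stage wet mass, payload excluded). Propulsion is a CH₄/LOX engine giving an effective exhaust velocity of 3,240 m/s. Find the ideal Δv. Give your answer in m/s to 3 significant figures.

Δv ≈ 7700 m/s

Stage wet mass = m₀ − payload = 199,000 − 7,760 = 191,240 kg.
Stage dry mass = ε × stage wet mass = 0.056 × 191,240 = 10,709.4 kg.
Burnout mass m_f = stage dry + payload = 10,709.4 + 7,760 = 18,469.4 kg.
By the Tsiolkovsky rocket equation, Δv = v_e · ln(199,000/18,469.4) = 3240.0 × ln(10.77) = 3240.0 × 2.3772 ≈ 7702 m/s.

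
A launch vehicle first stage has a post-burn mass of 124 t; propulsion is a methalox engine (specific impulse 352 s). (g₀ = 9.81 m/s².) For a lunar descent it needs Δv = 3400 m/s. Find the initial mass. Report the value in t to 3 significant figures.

initial mass ≈ 332 t

v_e = Isp · g₀ = 352 × 9.81 = 3453.1 m/s.
Using Δv = v_e ln(m₀/m_f): m₀/m_f = exp(Δv / v_e) = exp(3400 / 3453.1) = exp(0.9846) = 2.6768.
m₀ = m_f × 2.6768 = 124 × 2.6768 = 331.923 t.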